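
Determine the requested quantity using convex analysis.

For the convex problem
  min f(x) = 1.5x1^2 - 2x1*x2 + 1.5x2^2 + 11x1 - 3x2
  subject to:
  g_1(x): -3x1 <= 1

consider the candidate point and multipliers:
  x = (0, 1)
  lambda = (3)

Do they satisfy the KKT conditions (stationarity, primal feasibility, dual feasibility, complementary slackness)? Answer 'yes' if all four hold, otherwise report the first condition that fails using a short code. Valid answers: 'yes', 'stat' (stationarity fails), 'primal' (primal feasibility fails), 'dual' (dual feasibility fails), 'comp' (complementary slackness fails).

Gradient of f: grad f(x) = Q x + c = (9, 0)
Constraint values g_i(x) = a_i^T x - b_i:
  g_1((0, 1)) = -1
Stationarity residual: grad f(x) + sum_i lambda_i a_i = (0, 0)
  -> stationarity OK
Primal feasibility (all g_i <= 0): OK
Dual feasibility (all lambda_i >= 0): OK
Complementary slackness (lambda_i * g_i(x) = 0 for all i): FAILS

Verdict: the first failing condition is complementary_slackness -> comp.

comp


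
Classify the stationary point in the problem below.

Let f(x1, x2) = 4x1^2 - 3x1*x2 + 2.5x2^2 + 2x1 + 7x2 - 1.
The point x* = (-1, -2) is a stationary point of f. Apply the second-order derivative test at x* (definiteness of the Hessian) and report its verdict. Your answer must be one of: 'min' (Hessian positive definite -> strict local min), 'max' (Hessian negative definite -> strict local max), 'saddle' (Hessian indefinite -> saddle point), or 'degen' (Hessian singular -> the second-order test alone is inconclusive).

Compute the Hessian H = grad^2 f:
  H = [[8, -3], [-3, 5]]
Verify stationarity: grad f(x*) = H x* + g = (0, 0).
Eigenvalues of H: 3.1459, 9.8541.
Both eigenvalues > 0, so H is positive definite -> x* is a strict local min.

min


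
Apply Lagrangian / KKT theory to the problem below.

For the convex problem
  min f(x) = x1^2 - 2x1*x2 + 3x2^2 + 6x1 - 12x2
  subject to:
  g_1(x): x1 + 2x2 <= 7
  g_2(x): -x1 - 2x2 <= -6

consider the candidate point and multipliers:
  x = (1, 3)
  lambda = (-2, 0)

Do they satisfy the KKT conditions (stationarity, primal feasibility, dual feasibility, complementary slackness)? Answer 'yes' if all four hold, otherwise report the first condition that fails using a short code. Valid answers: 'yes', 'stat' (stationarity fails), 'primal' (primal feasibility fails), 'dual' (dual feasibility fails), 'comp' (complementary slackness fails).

Gradient of f: grad f(x) = Q x + c = (2, 4)
Constraint values g_i(x) = a_i^T x - b_i:
  g_1((1, 3)) = 0
  g_2((1, 3)) = -1
Stationarity residual: grad f(x) + sum_i lambda_i a_i = (0, 0)
  -> stationarity OK
Primal feasibility (all g_i <= 0): OK
Dual feasibility (all lambda_i >= 0): FAILS
Complementary slackness (lambda_i * g_i(x) = 0 for all i): OK

Verdict: the first failing condition is dual_feasibility -> dual.

dual


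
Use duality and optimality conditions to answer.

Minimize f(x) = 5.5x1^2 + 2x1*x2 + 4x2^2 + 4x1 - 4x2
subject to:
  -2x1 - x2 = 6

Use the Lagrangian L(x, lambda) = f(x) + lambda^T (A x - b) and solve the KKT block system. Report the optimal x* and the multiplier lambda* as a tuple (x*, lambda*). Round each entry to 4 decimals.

Form the Lagrangian:
  L(x, lambda) = (1/2) x^T Q x + c^T x + lambda^T (A x - b)
Stationarity (grad_x L = 0): Q x + c + A^T lambda = 0.
Primal feasibility: A x = b.

This gives the KKT block system:
  [ Q   A^T ] [ x     ]   [-c ]
  [ A    0  ] [ lambda ] = [ b ]

Solving the linear system:
  x*      = (-2.7429, -0.5143)
  lambda* = (-13.6)
  f(x*)   = 36.3429

x* = (-2.7429, -0.5143), lambda* = (-13.6)


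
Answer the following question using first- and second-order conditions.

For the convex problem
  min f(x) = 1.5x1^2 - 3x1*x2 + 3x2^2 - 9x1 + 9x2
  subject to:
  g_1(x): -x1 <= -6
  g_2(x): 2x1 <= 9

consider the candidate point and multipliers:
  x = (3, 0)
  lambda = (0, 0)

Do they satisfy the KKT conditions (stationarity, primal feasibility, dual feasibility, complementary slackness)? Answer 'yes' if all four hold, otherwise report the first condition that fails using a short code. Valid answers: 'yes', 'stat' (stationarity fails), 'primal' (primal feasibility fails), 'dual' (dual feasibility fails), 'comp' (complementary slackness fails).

Gradient of f: grad f(x) = Q x + c = (0, 0)
Constraint values g_i(x) = a_i^T x - b_i:
  g_1((3, 0)) = 3
  g_2((3, 0)) = -3
Stationarity residual: grad f(x) + sum_i lambda_i a_i = (0, 0)
  -> stationarity OK
Primal feasibility (all g_i <= 0): FAILS
Dual feasibility (all lambda_i >= 0): OK
Complementary slackness (lambda_i * g_i(x) = 0 for all i): OK

Verdict: the first failing condition is primal_feasibility -> primal.

primal


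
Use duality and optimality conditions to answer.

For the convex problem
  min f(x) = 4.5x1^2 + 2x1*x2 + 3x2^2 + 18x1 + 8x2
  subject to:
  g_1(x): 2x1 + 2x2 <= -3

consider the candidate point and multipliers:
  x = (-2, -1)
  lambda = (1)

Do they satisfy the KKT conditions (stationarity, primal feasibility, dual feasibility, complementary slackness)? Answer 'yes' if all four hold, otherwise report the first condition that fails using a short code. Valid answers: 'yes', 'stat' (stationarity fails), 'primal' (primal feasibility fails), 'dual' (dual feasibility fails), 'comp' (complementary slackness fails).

Gradient of f: grad f(x) = Q x + c = (-2, -2)
Constraint values g_i(x) = a_i^T x - b_i:
  g_1((-2, -1)) = -3
Stationarity residual: grad f(x) + sum_i lambda_i a_i = (0, 0)
  -> stationarity OK
Primal feasibility (all g_i <= 0): OK
Dual feasibility (all lambda_i >= 0): OK
Complementary slackness (lambda_i * g_i(x) = 0 for all i): FAILS

Verdict: the first failing condition is complementary_slackness -> comp.

comp


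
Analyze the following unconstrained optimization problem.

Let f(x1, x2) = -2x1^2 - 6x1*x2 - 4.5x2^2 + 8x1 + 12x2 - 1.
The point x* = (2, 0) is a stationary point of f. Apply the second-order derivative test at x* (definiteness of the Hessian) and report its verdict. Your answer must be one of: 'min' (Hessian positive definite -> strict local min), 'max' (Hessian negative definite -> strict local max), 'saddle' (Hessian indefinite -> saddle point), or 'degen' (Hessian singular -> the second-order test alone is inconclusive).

Compute the Hessian H = grad^2 f:
  H = [[-4, -6], [-6, -9]]
Verify stationarity: grad f(x*) = H x* + g = (0, 0).
Eigenvalues of H: -13, 0.
H has a zero eigenvalue (singular; negative semidefinite but not definite), so H is neither positive definite, negative definite, nor indefinite. The second-order test alone is inconclusive -> degen.
(Indeed, f is constant along the null direction of H through x*, so x* is not a strict local extremum.)

degen


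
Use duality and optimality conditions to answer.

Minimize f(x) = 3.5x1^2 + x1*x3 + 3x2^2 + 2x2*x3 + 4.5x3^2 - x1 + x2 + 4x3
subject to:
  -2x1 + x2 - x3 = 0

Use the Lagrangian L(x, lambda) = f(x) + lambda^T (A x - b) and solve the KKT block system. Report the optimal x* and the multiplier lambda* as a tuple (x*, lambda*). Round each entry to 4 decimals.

Form the Lagrangian:
  L(x, lambda) = (1/2) x^T Q x + c^T x + lambda^T (A x - b)
Stationarity (grad_x L = 0): Q x + c + A^T lambda = 0.
Primal feasibility: A x = b.

This gives the KKT block system:
  [ Q   A^T ] [ x     ]   [-c ]
  [ A    0  ] [ lambda ] = [ b ]

Solving the linear system:
  x*      = (0.22, -0.02, -0.46)
  lambda* = (0.04)
  f(x*)   = -1.04

x* = (0.22, -0.02, -0.46), lambda* = (0.04)


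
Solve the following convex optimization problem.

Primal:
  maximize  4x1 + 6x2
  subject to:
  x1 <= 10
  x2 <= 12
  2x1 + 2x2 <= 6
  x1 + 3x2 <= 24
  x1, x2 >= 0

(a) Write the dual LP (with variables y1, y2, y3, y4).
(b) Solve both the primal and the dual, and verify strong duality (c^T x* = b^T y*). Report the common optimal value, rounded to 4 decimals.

The standard primal-dual pair for 'max c^T x s.t. A x <= b, x >= 0' is:
  Dual:  min b^T y  s.t.  A^T y >= c,  y >= 0.

So the dual LP is:
  minimize  10y1 + 12y2 + 6y3 + 24y4
  subject to:
    y1 + 2y3 + y4 >= 4
    y2 + 2y3 + 3y4 >= 6
    y1, y2, y3, y4 >= 0

Solving the primal: x* = (0, 3).
  primal value c^T x* = 18.
Solving the dual: y* = (0, 0, 3, 0).
  dual value b^T y* = 18.
Strong duality: c^T x* = b^T y*. Confirmed.

18


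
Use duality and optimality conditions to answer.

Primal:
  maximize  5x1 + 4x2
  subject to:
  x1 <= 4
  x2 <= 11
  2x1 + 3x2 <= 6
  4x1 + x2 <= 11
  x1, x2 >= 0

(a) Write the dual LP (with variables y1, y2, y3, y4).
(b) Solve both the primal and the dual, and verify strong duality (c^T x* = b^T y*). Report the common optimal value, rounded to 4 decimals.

The standard primal-dual pair for 'max c^T x s.t. A x <= b, x >= 0' is:
  Dual:  min b^T y  s.t.  A^T y >= c,  y >= 0.

So the dual LP is:
  minimize  4y1 + 11y2 + 6y3 + 11y4
  subject to:
    y1 + 2y3 + 4y4 >= 5
    y2 + 3y3 + y4 >= 4
    y1, y2, y3, y4 >= 0

Solving the primal: x* = (2.7, 0.2).
  primal value c^T x* = 14.3.
Solving the dual: y* = (0, 0, 1.1, 0.7).
  dual value b^T y* = 14.3.
Strong duality: c^T x* = b^T y*. Confirmed.

14.3


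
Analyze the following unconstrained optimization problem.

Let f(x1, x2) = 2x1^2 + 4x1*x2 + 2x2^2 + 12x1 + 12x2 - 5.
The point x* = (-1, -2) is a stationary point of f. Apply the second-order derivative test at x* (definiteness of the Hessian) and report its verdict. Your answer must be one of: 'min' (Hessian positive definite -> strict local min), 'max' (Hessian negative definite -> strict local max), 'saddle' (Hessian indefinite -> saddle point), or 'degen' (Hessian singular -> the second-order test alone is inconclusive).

Compute the Hessian H = grad^2 f:
  H = [[4, 4], [4, 4]]
Verify stationarity: grad f(x*) = H x* + g = (0, 0).
Eigenvalues of H: 0, 8.
H has a zero eigenvalue (singular; positive semidefinite but not definite), so H is neither positive definite, negative definite, nor indefinite. The second-order test alone is inconclusive -> degen.
(Indeed, f is constant along the null direction of H through x*, so x* is not a strict local extremum.)

degen


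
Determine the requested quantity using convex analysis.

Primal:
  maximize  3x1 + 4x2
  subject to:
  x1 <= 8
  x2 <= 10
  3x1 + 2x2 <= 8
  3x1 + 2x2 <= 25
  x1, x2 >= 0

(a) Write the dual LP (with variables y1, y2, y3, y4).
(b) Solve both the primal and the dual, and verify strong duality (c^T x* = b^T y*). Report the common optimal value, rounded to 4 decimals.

The standard primal-dual pair for 'max c^T x s.t. A x <= b, x >= 0' is:
  Dual:  min b^T y  s.t.  A^T y >= c,  y >= 0.

So the dual LP is:
  minimize  8y1 + 10y2 + 8y3 + 25y4
  subject to:
    y1 + 3y3 + 3y4 >= 3
    y2 + 2y3 + 2y4 >= 4
    y1, y2, y3, y4 >= 0

Solving the primal: x* = (0, 4).
  primal value c^T x* = 16.
Solving the dual: y* = (0, 0, 2, 0).
  dual value b^T y* = 16.
Strong duality: c^T x* = b^T y*. Confirmed.

16


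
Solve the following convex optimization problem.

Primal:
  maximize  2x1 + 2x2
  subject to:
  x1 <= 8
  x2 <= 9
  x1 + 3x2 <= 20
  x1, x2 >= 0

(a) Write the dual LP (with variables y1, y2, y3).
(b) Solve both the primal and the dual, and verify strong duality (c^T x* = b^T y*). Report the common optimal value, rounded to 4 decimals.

The standard primal-dual pair for 'max c^T x s.t. A x <= b, x >= 0' is:
  Dual:  min b^T y  s.t.  A^T y >= c,  y >= 0.

So the dual LP is:
  minimize  8y1 + 9y2 + 20y3
  subject to:
    y1 + y3 >= 2
    y2 + 3y3 >= 2
    y1, y2, y3 >= 0

Solving the primal: x* = (8, 4).
  primal value c^T x* = 24.
Solving the dual: y* = (1.3333, 0, 0.6667).
  dual value b^T y* = 24.
Strong duality: c^T x* = b^T y*. Confirmed.

24


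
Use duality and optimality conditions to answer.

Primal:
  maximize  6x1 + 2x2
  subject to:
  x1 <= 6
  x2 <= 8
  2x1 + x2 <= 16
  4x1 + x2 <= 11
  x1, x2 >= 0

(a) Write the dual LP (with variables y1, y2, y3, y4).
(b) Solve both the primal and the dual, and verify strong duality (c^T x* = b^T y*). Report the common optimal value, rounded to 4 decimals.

The standard primal-dual pair for 'max c^T x s.t. A x <= b, x >= 0' is:
  Dual:  min b^T y  s.t.  A^T y >= c,  y >= 0.

So the dual LP is:
  minimize  6y1 + 8y2 + 16y3 + 11y4
  subject to:
    y1 + 2y3 + 4y4 >= 6
    y2 + y3 + y4 >= 2
    y1, y2, y3, y4 >= 0

Solving the primal: x* = (0.75, 8).
  primal value c^T x* = 20.5.
Solving the dual: y* = (0, 0.5, 0, 1.5).
  dual value b^T y* = 20.5.
Strong duality: c^T x* = b^T y*. Confirmed.

20.5


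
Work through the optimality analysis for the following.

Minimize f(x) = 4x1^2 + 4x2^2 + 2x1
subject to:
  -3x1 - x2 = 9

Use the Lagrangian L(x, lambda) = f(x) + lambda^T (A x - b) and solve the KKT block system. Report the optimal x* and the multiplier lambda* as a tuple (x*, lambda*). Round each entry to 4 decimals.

Form the Lagrangian:
  L(x, lambda) = (1/2) x^T Q x + c^T x + lambda^T (A x - b)
Stationarity (grad_x L = 0): Q x + c + A^T lambda = 0.
Primal feasibility: A x = b.

This gives the KKT block system:
  [ Q   A^T ] [ x     ]   [-c ]
  [ A    0  ] [ lambda ] = [ b ]

Solving the linear system:
  x*      = (-2.725, -0.825)
  lambda* = (-6.6)
  f(x*)   = 26.975

x* = (-2.725, -0.825), lambda* = (-6.6)


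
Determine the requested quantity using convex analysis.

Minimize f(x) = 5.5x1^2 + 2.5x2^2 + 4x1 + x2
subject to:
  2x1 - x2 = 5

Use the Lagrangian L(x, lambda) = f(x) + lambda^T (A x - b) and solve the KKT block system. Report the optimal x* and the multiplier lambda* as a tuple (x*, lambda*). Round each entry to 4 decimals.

Form the Lagrangian:
  L(x, lambda) = (1/2) x^T Q x + c^T x + lambda^T (A x - b)
Stationarity (grad_x L = 0): Q x + c + A^T lambda = 0.
Primal feasibility: A x = b.

This gives the KKT block system:
  [ Q   A^T ] [ x     ]   [-c ]
  [ A    0  ] [ lambda ] = [ b ]

Solving the linear system:
  x*      = (1.4194, -2.1613)
  lambda* = (-9.8065)
  f(x*)   = 26.2742

x* = (1.4194, -2.1613), lambda* = (-9.8065)


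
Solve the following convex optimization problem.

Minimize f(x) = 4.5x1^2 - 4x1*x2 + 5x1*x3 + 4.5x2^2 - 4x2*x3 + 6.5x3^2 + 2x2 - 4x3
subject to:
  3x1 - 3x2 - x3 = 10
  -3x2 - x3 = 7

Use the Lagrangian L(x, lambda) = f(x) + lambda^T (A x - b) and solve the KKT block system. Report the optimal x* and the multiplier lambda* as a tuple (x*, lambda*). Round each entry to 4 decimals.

Form the Lagrangian:
  L(x, lambda) = (1/2) x^T Q x + c^T x + lambda^T (A x - b)
Stationarity (grad_x L = 0): Q x + c + A^T lambda = 0.
Primal feasibility: A x = b.

This gives the KKT block system:
  [ Q   A^T ] [ x     ]   [-c ]
  [ A    0  ] [ lambda ] = [ b ]

Solving the linear system:
  x*      = (1, -1.9733, -1.08)
  lambda* = (-3.8311, -1.3156)
  f(x*)   = 23.9467

x* = (1, -1.9733, -1.08), lambda* = (-3.8311, -1.3156)


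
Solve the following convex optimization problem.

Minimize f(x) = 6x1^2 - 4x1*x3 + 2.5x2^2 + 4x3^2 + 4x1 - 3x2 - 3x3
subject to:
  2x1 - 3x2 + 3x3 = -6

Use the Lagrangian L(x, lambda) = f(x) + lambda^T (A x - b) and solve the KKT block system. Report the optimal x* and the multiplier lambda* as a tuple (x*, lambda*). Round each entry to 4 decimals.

Form the Lagrangian:
  L(x, lambda) = (1/2) x^T Q x + c^T x + lambda^T (A x - b)
Stationarity (grad_x L = 0): Q x + c + A^T lambda = 0.
Primal feasibility: A x = b.

This gives the KKT block system:
  [ Q   A^T ] [ x     ]   [-c ]
  [ A    0  ] [ lambda ] = [ b ]

Solving the linear system:
  x*      = (-0.6253, 1.2434, -0.3398)
  lambda* = (1.0723)
  f(x*)   = 0.6108

x* = (-0.6253, 1.2434, -0.3398), lambda* = (1.0723)


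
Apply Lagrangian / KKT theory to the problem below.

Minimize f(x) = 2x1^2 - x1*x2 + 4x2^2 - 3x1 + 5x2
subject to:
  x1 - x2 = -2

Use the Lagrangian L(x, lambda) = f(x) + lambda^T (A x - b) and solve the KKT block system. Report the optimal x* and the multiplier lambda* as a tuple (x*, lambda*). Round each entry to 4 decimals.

Form the Lagrangian:
  L(x, lambda) = (1/2) x^T Q x + c^T x + lambda^T (A x - b)
Stationarity (grad_x L = 0): Q x + c + A^T lambda = 0.
Primal feasibility: A x = b.

This gives the KKT block system:
  [ Q   A^T ] [ x     ]   [-c ]
  [ A    0  ] [ lambda ] = [ b ]

Solving the linear system:
  x*      = (-1.6, 0.4)
  lambda* = (9.8)
  f(x*)   = 13.2

x* = (-1.6, 0.4), lambda* = (9.8)


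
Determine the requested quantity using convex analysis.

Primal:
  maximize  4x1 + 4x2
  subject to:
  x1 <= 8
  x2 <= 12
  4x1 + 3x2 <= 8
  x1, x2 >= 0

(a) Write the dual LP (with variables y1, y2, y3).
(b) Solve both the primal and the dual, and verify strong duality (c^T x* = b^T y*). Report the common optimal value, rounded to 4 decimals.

The standard primal-dual pair for 'max c^T x s.t. A x <= b, x >= 0' is:
  Dual:  min b^T y  s.t.  A^T y >= c,  y >= 0.

So the dual LP is:
  minimize  8y1 + 12y2 + 8y3
  subject to:
    y1 + 4y3 >= 4
    y2 + 3y3 >= 4
    y1, y2, y3 >= 0

Solving the primal: x* = (0, 2.6667).
  primal value c^T x* = 10.6667.
Solving the dual: y* = (0, 0, 1.3333).
  dual value b^T y* = 10.6667.
Strong duality: c^T x* = b^T y*. Confirmed.

10.6667


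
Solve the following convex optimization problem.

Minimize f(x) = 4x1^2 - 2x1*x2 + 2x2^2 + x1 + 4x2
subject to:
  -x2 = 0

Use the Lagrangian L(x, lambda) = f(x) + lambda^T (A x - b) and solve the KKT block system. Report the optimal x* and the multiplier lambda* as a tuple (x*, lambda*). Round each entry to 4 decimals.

Form the Lagrangian:
  L(x, lambda) = (1/2) x^T Q x + c^T x + lambda^T (A x - b)
Stationarity (grad_x L = 0): Q x + c + A^T lambda = 0.
Primal feasibility: A x = b.

This gives the KKT block system:
  [ Q   A^T ] [ x     ]   [-c ]
  [ A    0  ] [ lambda ] = [ b ]

Solving the linear system:
  x*      = (-0.125, 0)
  lambda* = (4.25)
  f(x*)   = -0.0625

x* = (-0.125, 0), lambda* = (4.25)


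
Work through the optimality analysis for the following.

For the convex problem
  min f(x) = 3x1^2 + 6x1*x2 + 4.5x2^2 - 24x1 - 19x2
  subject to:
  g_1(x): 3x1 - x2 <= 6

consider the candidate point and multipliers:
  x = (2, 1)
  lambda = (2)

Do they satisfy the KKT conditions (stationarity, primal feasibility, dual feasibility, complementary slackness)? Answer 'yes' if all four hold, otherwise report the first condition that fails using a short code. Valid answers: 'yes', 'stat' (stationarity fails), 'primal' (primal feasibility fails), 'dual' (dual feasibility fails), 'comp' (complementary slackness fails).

Gradient of f: grad f(x) = Q x + c = (-6, 2)
Constraint values g_i(x) = a_i^T x - b_i:
  g_1((2, 1)) = -1
Stationarity residual: grad f(x) + sum_i lambda_i a_i = (0, 0)
  -> stationarity OK
Primal feasibility (all g_i <= 0): OK
Dual feasibility (all lambda_i >= 0): OK
Complementary slackness (lambda_i * g_i(x) = 0 for all i): FAILS

Verdict: the first failing condition is complementary_slackness -> comp.

comp


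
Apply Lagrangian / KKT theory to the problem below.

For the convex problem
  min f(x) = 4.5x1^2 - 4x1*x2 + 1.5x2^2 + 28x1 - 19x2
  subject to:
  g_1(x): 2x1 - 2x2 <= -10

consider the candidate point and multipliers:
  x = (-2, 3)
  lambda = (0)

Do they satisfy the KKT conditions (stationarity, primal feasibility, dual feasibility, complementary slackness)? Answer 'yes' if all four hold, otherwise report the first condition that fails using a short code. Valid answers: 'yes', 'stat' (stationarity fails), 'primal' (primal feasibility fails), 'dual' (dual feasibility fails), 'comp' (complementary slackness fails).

Gradient of f: grad f(x) = Q x + c = (-2, -2)
Constraint values g_i(x) = a_i^T x - b_i:
  g_1((-2, 3)) = 0
Stationarity residual: grad f(x) + sum_i lambda_i a_i = (-2, -2)
  -> stationarity FAILS
Primal feasibility (all g_i <= 0): OK
Dual feasibility (all lambda_i >= 0): OK
Complementary slackness (lambda_i * g_i(x) = 0 for all i): OK

Verdict: the first failing condition is stationarity -> stat.

stat


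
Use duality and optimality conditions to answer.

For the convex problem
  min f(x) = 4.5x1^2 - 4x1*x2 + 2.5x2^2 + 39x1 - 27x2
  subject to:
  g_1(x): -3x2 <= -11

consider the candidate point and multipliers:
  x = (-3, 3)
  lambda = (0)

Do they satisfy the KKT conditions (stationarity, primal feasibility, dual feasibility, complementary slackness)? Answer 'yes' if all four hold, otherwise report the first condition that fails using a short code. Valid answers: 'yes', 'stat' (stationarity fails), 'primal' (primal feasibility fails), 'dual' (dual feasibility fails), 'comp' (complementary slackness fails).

Gradient of f: grad f(x) = Q x + c = (0, 0)
Constraint values g_i(x) = a_i^T x - b_i:
  g_1((-3, 3)) = 2
Stationarity residual: grad f(x) + sum_i lambda_i a_i = (0, 0)
  -> stationarity OK
Primal feasibility (all g_i <= 0): FAILS
Dual feasibility (all lambda_i >= 0): OK
Complementary slackness (lambda_i * g_i(x) = 0 for all i): OK

Verdict: the first failing condition is primal_feasibility -> primal.

primal


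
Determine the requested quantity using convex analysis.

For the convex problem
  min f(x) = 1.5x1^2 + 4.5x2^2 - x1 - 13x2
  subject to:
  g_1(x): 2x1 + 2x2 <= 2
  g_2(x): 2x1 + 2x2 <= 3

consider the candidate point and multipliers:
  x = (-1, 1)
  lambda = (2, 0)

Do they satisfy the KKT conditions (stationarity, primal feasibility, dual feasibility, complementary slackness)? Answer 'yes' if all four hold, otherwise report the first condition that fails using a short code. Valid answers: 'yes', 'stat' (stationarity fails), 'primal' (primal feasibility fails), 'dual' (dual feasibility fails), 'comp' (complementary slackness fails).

Gradient of f: grad f(x) = Q x + c = (-4, -4)
Constraint values g_i(x) = a_i^T x - b_i:
  g_1((-1, 1)) = -2
  g_2((-1, 1)) = -3
Stationarity residual: grad f(x) + sum_i lambda_i a_i = (0, 0)
  -> stationarity OK
Primal feasibility (all g_i <= 0): OK
Dual feasibility (all lambda_i >= 0): OK
Complementary slackness (lambda_i * g_i(x) = 0 for all i): FAILS

Verdict: the first failing condition is complementary_slackness -> comp.

comp


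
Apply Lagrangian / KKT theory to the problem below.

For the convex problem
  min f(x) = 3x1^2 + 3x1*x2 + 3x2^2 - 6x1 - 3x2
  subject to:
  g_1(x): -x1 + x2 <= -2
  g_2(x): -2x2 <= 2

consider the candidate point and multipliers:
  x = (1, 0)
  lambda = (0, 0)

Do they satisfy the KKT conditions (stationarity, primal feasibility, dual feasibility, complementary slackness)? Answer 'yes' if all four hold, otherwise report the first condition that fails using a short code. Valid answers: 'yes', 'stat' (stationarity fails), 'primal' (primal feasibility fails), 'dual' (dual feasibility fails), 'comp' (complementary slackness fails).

Gradient of f: grad f(x) = Q x + c = (0, 0)
Constraint values g_i(x) = a_i^T x - b_i:
  g_1((1, 0)) = 1
  g_2((1, 0)) = -2
Stationarity residual: grad f(x) + sum_i lambda_i a_i = (0, 0)
  -> stationarity OK
Primal feasibility (all g_i <= 0): FAILS
Dual feasibility (all lambda_i >= 0): OK
Complementary slackness (lambda_i * g_i(x) = 0 for all i): OK

Verdict: the first failing condition is primal_feasibility -> primal.

primal


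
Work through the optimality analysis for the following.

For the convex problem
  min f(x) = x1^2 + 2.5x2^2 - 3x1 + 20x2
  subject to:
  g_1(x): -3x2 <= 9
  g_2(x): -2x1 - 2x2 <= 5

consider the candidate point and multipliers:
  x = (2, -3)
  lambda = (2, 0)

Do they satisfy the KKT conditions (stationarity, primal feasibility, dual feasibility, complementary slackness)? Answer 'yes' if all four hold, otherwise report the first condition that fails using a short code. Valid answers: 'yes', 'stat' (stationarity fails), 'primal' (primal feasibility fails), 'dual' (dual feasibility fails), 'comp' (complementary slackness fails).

Gradient of f: grad f(x) = Q x + c = (1, 5)
Constraint values g_i(x) = a_i^T x - b_i:
  g_1((2, -3)) = 0
  g_2((2, -3)) = -3
Stationarity residual: grad f(x) + sum_i lambda_i a_i = (1, -1)
  -> stationarity FAILS
Primal feasibility (all g_i <= 0): OK
Dual feasibility (all lambda_i >= 0): OK
Complementary slackness (lambda_i * g_i(x) = 0 for all i): OK

Verdict: the first failing condition is stationarity -> stat.

stat


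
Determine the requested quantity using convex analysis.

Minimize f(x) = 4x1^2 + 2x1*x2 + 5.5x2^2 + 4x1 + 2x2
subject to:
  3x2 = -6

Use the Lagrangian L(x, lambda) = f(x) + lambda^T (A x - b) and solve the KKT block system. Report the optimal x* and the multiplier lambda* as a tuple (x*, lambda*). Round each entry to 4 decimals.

Form the Lagrangian:
  L(x, lambda) = (1/2) x^T Q x + c^T x + lambda^T (A x - b)
Stationarity (grad_x L = 0): Q x + c + A^T lambda = 0.
Primal feasibility: A x = b.

This gives the KKT block system:
  [ Q   A^T ] [ x     ]   [-c ]
  [ A    0  ] [ lambda ] = [ b ]

Solving the linear system:
  x*      = (0, -2)
  lambda* = (6.6667)
  f(x*)   = 18

x* = (0, -2), lambda* = (6.6667)


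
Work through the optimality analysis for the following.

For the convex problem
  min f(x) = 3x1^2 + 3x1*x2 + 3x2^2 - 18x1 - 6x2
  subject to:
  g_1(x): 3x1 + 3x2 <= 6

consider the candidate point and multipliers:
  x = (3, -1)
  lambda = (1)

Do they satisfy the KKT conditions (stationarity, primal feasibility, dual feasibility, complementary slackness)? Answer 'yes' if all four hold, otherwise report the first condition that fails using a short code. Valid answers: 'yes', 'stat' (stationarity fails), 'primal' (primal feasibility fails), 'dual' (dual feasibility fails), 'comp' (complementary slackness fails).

Gradient of f: grad f(x) = Q x + c = (-3, -3)
Constraint values g_i(x) = a_i^T x - b_i:
  g_1((3, -1)) = 0
Stationarity residual: grad f(x) + sum_i lambda_i a_i = (0, 0)
  -> stationarity OK
Primal feasibility (all g_i <= 0): OK
Dual feasibility (all lambda_i >= 0): OK
Complementary slackness (lambda_i * g_i(x) = 0 for all i): OK

Verdict: yes, KKT holds.

yes


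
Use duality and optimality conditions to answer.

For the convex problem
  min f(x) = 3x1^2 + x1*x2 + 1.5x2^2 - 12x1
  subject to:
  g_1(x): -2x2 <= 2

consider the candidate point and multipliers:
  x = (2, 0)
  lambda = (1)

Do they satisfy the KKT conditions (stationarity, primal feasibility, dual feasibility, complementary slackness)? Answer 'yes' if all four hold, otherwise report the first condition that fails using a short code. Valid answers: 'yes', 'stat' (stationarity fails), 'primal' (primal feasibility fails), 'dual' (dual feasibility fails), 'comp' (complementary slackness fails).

Gradient of f: grad f(x) = Q x + c = (0, 2)
Constraint values g_i(x) = a_i^T x - b_i:
  g_1((2, 0)) = -2
Stationarity residual: grad f(x) + sum_i lambda_i a_i = (0, 0)
  -> stationarity OK
Primal feasibility (all g_i <= 0): OK
Dual feasibility (all lambda_i >= 0): OK
Complementary slackness (lambda_i * g_i(x) = 0 for all i): FAILS

Verdict: the first failing condition is complementary_slackness -> comp.

comp


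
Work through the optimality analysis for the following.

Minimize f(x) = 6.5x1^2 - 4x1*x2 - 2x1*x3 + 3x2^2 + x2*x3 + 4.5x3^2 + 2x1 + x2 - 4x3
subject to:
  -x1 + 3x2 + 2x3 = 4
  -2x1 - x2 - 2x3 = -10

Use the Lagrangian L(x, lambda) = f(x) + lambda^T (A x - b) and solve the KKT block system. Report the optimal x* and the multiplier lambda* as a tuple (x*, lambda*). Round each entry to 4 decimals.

Form the Lagrangian:
  L(x, lambda) = (1/2) x^T Q x + c^T x + lambda^T (A x - b)
Stationarity (grad_x L = 0): Q x + c + A^T lambda = 0.
Primal feasibility: A x = b.

This gives the KKT block system:
  [ Q   A^T ] [ x     ]   [-c ]
  [ A    0  ] [ lambda ] = [ b ]

Solving the linear system:
  x*      = (2.3937, 0.5906, 2.311)
  lambda* = (4.5107, 10.8117)
  f(x*)   = 43.1041

x* = (2.3937, 0.5906, 2.311), lambda* = (4.5107, 10.8117)


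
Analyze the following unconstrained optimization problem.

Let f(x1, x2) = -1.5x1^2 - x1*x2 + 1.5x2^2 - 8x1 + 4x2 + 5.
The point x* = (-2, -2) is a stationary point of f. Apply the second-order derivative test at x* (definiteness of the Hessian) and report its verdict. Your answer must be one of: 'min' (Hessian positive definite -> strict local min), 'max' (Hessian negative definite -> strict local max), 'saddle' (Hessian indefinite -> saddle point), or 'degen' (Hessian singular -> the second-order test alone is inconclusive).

Compute the Hessian H = grad^2 f:
  H = [[-3, -1], [-1, 3]]
Verify stationarity: grad f(x*) = H x* + g = (0, 0).
Eigenvalues of H: -3.1623, 3.1623.
Eigenvalues have mixed signs, so H is indefinite -> x* is a saddle point.

saddle


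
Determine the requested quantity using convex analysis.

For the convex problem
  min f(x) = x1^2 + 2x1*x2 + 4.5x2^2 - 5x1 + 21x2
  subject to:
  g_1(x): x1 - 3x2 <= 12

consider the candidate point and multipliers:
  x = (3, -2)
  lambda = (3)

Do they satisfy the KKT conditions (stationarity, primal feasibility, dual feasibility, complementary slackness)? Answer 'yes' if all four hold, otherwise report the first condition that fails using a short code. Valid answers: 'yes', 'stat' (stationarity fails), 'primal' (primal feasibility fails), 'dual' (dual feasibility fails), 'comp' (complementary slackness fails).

Gradient of f: grad f(x) = Q x + c = (-3, 9)
Constraint values g_i(x) = a_i^T x - b_i:
  g_1((3, -2)) = -3
Stationarity residual: grad f(x) + sum_i lambda_i a_i = (0, 0)
  -> stationarity OK
Primal feasibility (all g_i <= 0): OK
Dual feasibility (all lambda_i >= 0): OK
Complementary slackness (lambda_i * g_i(x) = 0 for all i): FAILS

Verdict: the first failing condition is complementary_slackness -> comp.

comp


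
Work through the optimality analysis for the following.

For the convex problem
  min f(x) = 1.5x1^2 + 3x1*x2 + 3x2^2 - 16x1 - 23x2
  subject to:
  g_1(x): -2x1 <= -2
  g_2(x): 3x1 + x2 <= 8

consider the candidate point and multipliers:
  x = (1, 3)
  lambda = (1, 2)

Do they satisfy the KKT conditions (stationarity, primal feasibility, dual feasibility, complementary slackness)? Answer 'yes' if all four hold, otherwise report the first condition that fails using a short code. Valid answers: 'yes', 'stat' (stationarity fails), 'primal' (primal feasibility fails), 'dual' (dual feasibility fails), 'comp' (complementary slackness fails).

Gradient of f: grad f(x) = Q x + c = (-4, -2)
Constraint values g_i(x) = a_i^T x - b_i:
  g_1((1, 3)) = 0
  g_2((1, 3)) = -2
Stationarity residual: grad f(x) + sum_i lambda_i a_i = (0, 0)
  -> stationarity OK
Primal feasibility (all g_i <= 0): OK
Dual feasibility (all lambda_i >= 0): OK
Complementary slackness (lambda_i * g_i(x) = 0 for all i): FAILS

Verdict: the first failing condition is complementary_slackness -> comp.

comp


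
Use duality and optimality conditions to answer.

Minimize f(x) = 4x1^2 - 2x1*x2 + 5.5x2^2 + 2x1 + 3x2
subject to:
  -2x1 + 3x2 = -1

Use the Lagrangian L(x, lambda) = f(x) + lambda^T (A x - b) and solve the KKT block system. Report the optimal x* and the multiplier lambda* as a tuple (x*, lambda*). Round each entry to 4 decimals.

Form the Lagrangian:
  L(x, lambda) = (1/2) x^T Q x + c^T x + lambda^T (A x - b)
Stationarity (grad_x L = 0): Q x + c + A^T lambda = 0.
Primal feasibility: A x = b.

This gives the KKT block system:
  [ Q   A^T ] [ x     ]   [-c ]
  [ A    0  ] [ lambda ] = [ b ]

Solving the linear system:
  x*      = (-0.2174, -0.4783)
  lambda* = (0.6087)
  f(x*)   = -0.6304

x* = (-0.2174, -0.4783), lambda* = (0.6087)


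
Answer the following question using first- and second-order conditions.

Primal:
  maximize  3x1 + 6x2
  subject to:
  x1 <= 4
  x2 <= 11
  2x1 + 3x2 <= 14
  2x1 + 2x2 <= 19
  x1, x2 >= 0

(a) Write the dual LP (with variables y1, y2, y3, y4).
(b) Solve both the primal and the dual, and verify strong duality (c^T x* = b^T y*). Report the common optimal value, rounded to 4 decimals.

The standard primal-dual pair for 'max c^T x s.t. A x <= b, x >= 0' is:
  Dual:  min b^T y  s.t.  A^T y >= c,  y >= 0.

So the dual LP is:
  minimize  4y1 + 11y2 + 14y3 + 19y4
  subject to:
    y1 + 2y3 + 2y4 >= 3
    y2 + 3y3 + 2y4 >= 6
    y1, y2, y3, y4 >= 0

Solving the primal: x* = (0, 4.6667).
  primal value c^T x* = 28.
Solving the dual: y* = (0, 0, 2, 0).
  dual value b^T y* = 28.
Strong duality: c^T x* = b^T y*. Confirmed.

28


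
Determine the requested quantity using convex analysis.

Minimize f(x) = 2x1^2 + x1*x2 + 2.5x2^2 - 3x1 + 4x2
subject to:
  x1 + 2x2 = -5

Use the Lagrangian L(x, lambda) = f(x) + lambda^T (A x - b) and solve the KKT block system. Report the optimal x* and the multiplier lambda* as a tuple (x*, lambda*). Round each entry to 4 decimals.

Form the Lagrangian:
  L(x, lambda) = (1/2) x^T Q x + c^T x + lambda^T (A x - b)
Stationarity (grad_x L = 0): Q x + c + A^T lambda = 0.
Primal feasibility: A x = b.

This gives the KKT block system:
  [ Q   A^T ] [ x     ]   [-c ]
  [ A    0  ] [ lambda ] = [ b ]

Solving the linear system:
  x*      = (0.2941, -2.6471)
  lambda* = (4.4706)
  f(x*)   = 5.4412

x* = (0.2941, -2.6471), lambda* = (4.4706)


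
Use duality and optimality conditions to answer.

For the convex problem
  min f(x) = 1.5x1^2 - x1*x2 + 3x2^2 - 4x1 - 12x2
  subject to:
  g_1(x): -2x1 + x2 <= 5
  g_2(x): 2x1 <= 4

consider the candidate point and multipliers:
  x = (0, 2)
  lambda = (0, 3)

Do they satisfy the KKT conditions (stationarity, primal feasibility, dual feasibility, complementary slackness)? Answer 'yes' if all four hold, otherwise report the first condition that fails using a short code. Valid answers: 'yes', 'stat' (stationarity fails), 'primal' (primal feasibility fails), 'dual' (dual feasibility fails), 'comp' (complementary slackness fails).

Gradient of f: grad f(x) = Q x + c = (-6, 0)
Constraint values g_i(x) = a_i^T x - b_i:
  g_1((0, 2)) = -3
  g_2((0, 2)) = -4
Stationarity residual: grad f(x) + sum_i lambda_i a_i = (0, 0)
  -> stationarity OK
Primal feasibility (all g_i <= 0): OK
Dual feasibility (all lambda_i >= 0): OK
Complementary slackness (lambda_i * g_i(x) = 0 for all i): FAILS

Verdict: the first failing condition is complementary_slackness -> comp.

comp


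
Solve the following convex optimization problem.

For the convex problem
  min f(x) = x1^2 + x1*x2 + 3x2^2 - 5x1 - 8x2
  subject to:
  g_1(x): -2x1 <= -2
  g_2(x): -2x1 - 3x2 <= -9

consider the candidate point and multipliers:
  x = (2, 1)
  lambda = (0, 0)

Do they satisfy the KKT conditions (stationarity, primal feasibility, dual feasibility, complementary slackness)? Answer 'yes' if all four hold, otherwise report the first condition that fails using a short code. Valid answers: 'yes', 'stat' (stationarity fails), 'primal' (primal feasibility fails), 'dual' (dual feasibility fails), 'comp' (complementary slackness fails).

Gradient of f: grad f(x) = Q x + c = (0, 0)
Constraint values g_i(x) = a_i^T x - b_i:
  g_1((2, 1)) = -2
  g_2((2, 1)) = 2
Stationarity residual: grad f(x) + sum_i lambda_i a_i = (0, 0)
  -> stationarity OK
Primal feasibility (all g_i <= 0): FAILS
Dual feasibility (all lambda_i >= 0): OK
Complementary slackness (lambda_i * g_i(x) = 0 for all i): OK

Verdict: the first failing condition is primal_feasibility -> primal.

primal


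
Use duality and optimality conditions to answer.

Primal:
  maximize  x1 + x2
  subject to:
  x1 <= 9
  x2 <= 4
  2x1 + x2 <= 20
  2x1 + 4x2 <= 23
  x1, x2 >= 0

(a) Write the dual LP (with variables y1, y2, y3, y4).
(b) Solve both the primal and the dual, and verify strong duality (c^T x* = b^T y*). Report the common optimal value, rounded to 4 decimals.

The standard primal-dual pair for 'max c^T x s.t. A x <= b, x >= 0' is:
  Dual:  min b^T y  s.t.  A^T y >= c,  y >= 0.

So the dual LP is:
  minimize  9y1 + 4y2 + 20y3 + 23y4
  subject to:
    y1 + 2y3 + 2y4 >= 1
    y2 + y3 + 4y4 >= 1
    y1, y2, y3, y4 >= 0

Solving the primal: x* = (9, 1.25).
  primal value c^T x* = 10.25.
Solving the dual: y* = (0.5, 0, 0, 0.25).
  dual value b^T y* = 10.25.
Strong duality: c^T x* = b^T y*. Confirmed.

10.25


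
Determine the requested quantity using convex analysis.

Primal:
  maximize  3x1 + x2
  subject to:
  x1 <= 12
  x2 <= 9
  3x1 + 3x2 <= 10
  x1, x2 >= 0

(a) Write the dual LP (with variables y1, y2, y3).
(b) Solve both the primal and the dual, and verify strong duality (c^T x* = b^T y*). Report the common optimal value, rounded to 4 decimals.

The standard primal-dual pair for 'max c^T x s.t. A x <= b, x >= 0' is:
  Dual:  min b^T y  s.t.  A^T y >= c,  y >= 0.

So the dual LP is:
  minimize  12y1 + 9y2 + 10y3
  subject to:
    y1 + 3y3 >= 3
    y2 + 3y3 >= 1
    y1, y2, y3 >= 0

Solving the primal: x* = (3.3333, 0).
  primal value c^T x* = 10.
Solving the dual: y* = (0, 0, 1).
  dual value b^T y* = 10.
Strong duality: c^T x* = b^T y*. Confirmed.

10


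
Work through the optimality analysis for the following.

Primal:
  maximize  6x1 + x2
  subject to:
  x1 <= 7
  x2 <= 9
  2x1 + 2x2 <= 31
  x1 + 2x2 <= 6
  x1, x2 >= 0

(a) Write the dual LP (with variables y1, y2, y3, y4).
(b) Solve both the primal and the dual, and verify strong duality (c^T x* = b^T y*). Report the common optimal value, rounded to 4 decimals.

The standard primal-dual pair for 'max c^T x s.t. A x <= b, x >= 0' is:
  Dual:  min b^T y  s.t.  A^T y >= c,  y >= 0.

So the dual LP is:
  minimize  7y1 + 9y2 + 31y3 + 6y4
  subject to:
    y1 + 2y3 + y4 >= 6
    y2 + 2y3 + 2y4 >= 1
    y1, y2, y3, y4 >= 0

Solving the primal: x* = (6, 0).
  primal value c^T x* = 36.
Solving the dual: y* = (0, 0, 0, 6).
  dual value b^T y* = 36.
Strong duality: c^T x* = b^T y*. Confirmed.

36


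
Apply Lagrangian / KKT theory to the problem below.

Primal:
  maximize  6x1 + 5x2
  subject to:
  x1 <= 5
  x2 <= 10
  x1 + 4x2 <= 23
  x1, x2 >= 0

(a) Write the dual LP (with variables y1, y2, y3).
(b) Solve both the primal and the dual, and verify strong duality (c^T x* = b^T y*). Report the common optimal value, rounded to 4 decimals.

The standard primal-dual pair for 'max c^T x s.t. A x <= b, x >= 0' is:
  Dual:  min b^T y  s.t.  A^T y >= c,  y >= 0.

So the dual LP is:
  minimize  5y1 + 10y2 + 23y3
  subject to:
    y1 + y3 >= 6
    y2 + 4y3 >= 5
    y1, y2, y3 >= 0

Solving the primal: x* = (5, 4.5).
  primal value c^T x* = 52.5.
Solving the dual: y* = (4.75, 0, 1.25).
  dual value b^T y* = 52.5.
Strong duality: c^T x* = b^T y*. Confirmed.

52.5


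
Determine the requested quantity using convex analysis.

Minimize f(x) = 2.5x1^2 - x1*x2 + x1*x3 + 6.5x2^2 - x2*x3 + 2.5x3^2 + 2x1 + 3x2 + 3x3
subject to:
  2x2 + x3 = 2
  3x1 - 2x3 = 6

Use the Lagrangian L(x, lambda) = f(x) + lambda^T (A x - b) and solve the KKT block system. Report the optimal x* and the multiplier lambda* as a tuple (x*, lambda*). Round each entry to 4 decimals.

Form the Lagrangian:
  L(x, lambda) = (1/2) x^T Q x + c^T x + lambda^T (A x - b)
Stationarity (grad_x L = 0): Q x + c + A^T lambda = 0.
Primal feasibility: A x = b.

This gives the KKT block system:
  [ Q   A^T ] [ x     ]   [-c ]
  [ A    0  ] [ lambda ] = [ b ]

Solving the linear system:
  x*      = (1.7856, 1.1608, -0.3216)
  lambda* = (-8.3134, -3.1485)
  f(x*)   = 20.8031

x* = (1.7856, 1.1608, -0.3216), lambda* = (-8.3134, -3.1485)


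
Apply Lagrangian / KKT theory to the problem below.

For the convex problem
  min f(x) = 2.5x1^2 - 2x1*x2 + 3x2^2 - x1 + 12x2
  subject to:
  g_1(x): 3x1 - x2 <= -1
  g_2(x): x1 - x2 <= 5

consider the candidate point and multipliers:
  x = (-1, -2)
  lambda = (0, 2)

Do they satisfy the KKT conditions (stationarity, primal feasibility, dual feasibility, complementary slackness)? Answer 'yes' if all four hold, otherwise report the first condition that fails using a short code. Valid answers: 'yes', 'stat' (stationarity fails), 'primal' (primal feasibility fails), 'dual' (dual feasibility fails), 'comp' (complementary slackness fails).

Gradient of f: grad f(x) = Q x + c = (-2, 2)
Constraint values g_i(x) = a_i^T x - b_i:
  g_1((-1, -2)) = 0
  g_2((-1, -2)) = -4
Stationarity residual: grad f(x) + sum_i lambda_i a_i = (0, 0)
  -> stationarity OK
Primal feasibility (all g_i <= 0): OK
Dual feasibility (all lambda_i >= 0): OK
Complementary slackness (lambda_i * g_i(x) = 0 for all i): FAILS

Verdict: the first failing condition is complementary_slackness -> comp.

comp


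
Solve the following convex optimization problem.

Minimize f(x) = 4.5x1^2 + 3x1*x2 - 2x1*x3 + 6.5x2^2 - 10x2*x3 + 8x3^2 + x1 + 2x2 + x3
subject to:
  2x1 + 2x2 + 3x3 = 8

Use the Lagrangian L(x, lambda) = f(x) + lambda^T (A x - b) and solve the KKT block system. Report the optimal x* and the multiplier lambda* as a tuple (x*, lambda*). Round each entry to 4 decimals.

Form the Lagrangian:
  L(x, lambda) = (1/2) x^T Q x + c^T x + lambda^T (A x - b)
Stationarity (grad_x L = 0): Q x + c + A^T lambda = 0.
Primal feasibility: A x = b.

This gives the KKT block system:
  [ Q   A^T ] [ x     ]   [-c ]
  [ A    0  ] [ lambda ] = [ b ]

Solving the linear system:
  x*      = (0.4819, 1.347, 1.4474)
  lambda* = (-3.2415)
  f(x*)   = 15.2776

x* = (0.4819, 1.347, 1.4474), lambda* = (-3.2415)
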